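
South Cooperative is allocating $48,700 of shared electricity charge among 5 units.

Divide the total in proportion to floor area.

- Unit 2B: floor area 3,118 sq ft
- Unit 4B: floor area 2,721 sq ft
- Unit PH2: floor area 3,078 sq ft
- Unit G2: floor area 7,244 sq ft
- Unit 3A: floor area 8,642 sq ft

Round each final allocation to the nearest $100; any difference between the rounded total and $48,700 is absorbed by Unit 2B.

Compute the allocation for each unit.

Unit 2B: $6,200; Unit 4B: $5,300; Unit PH2: $6,000; Unit G2: $14,200; Unit 3A: $17,000

Sum of floor area: 24,803.
Unrounded shares: Unit 2B 3,118/24,803 × $48,700 = 6,122.11; Unit 4B 2,721/24,803 × $48,700 = 5,342.61; Unit PH2 3,078/24,803 × $48,700 = 6,043.57; Unit G2 7,244/24,803 × $48,700 = 14,223.39; Unit 3A 8,642/24,803 × $48,700 = 16,968.33.
At nearest $100: Unit 2B $6,100; Unit 4B $5,300; Unit PH2 $6,000; Unit G2 $14,200; Unit 3A $17,000. Sum = $48,600.
Difference $48,700 − $48,600 = +$100 applied to Unit 2B: Unit 2B becomes $6,200.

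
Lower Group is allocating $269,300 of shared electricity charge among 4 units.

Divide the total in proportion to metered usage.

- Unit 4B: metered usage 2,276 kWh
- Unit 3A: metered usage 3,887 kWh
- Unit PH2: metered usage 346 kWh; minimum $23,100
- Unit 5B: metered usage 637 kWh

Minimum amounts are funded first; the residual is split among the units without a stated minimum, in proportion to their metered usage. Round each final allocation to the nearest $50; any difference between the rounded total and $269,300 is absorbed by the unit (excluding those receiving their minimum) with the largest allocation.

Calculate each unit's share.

Unit 4B: $82,400 | Unit 3A: $140,750 | Unit PH2: $23,100 | Unit 5B: $23,050

Minimums first: Unit PH2 $23,100. Balance $246,200.
Balance split over remaining metered usage 6,800: Unit 4B 82,404.59 → $82,400; Unit 3A 140,732.26 → $140,750; Unit 5B 23,063.15 → $23,050.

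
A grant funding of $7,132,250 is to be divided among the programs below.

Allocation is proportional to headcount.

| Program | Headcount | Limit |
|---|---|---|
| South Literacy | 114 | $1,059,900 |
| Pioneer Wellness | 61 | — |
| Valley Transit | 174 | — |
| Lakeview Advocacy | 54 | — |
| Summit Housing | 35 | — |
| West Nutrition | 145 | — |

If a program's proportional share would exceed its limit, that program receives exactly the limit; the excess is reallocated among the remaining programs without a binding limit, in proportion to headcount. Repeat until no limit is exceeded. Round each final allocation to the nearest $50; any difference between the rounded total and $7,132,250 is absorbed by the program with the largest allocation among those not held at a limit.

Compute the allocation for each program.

South Literacy: $1,059,900 | Pioneer Wellness: $789,800 | Valley Transit: $2,252,850 | Lakeview Advocacy: $699,150 | Summit Housing: $453,150 | West Nutrition: $1,877,400

Sum of headcount: 583.
Proportional shares (ignoring caps): South Literacy 1,394,642.37; Pioneer Wellness 746,256.00; Valley Transit 2,128,664.67; Lakeview Advocacy 660,620.07; Summit Housing 428,179.67; West Nutrition 1,773,887.22.
Cap binds for South Literacy ($1,059,900); balance $6,072,350 reallocated over remaining headcount 469.
Redistributed shares: Pioneer Wellness 789,793.92 → $789,800; Valley Transit 2,252,854.80 → $2,252,850; Lakeview Advocacy 699,161.83 → $699,150; Summit Housing 453,160.45 → $453,150; West Nutrition 1,877,379.00 → $1,877,400.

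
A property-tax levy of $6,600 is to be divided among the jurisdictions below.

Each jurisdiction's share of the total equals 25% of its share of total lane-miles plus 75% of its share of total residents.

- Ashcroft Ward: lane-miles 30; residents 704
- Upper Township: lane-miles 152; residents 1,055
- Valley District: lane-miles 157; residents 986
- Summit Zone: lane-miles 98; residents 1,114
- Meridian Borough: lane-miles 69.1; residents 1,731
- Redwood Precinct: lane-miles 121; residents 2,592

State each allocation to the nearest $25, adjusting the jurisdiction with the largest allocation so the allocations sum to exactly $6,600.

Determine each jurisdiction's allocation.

Ashcroft Ward: $500 · Upper Township: $1,050 · Valley District: $1,000 · Summit Zone: $925 · Meridian Borough: $1,225 · Redwood Precinct: $1,900

Lane-miles total 627.1; residents total 8,182.
Blended shares (25% lane-miles + 75% residents): Ashcroft Ward 0.0765; Upper Township 0.1573; Valley District 0.1530; Summit Zone 0.1412; Meridian Borough 0.1862; Redwood Precinct 0.2858.
Pro-rata amounts: Ashcroft Ward 504.85; Upper Township 1,038.20; Valley District 1,009.61; Summit Zone 931.81; Meridian Borough 1,229.04; Redwood Precinct 1,886.50.
At nearest $25: Ashcroft Ward $500; Upper Township $1,050; Valley District $1,000; Summit Zone $925; Meridian Borough $1,225; Redwood Precinct $1,875. Sum = $6,575.
Difference $6,600 − $6,575 = +$25 applied to largest allocation (Redwood Precinct): Redwood Precinct becomes $1,900.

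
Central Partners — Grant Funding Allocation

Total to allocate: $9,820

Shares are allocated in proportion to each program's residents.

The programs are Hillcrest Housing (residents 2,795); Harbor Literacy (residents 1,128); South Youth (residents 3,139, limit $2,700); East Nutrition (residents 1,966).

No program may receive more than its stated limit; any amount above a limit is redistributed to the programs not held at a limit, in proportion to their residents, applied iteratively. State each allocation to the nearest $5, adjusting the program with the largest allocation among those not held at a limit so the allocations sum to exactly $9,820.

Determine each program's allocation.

Hillcrest Housing: $3,380; Harbor Literacy: $1,365; South Youth: $2,700; East Nutrition: $2,375

Sum of residents: 9,028.
Unconstrained shares: Hillcrest Housing 3,040.20; Harbor Literacy 1,226.96; South Youth 3,414.38; East Nutrition 2,138.47.
Capped: South Youth ($2,700); remaining pool $7,120 reallocated over remaining residents 5,889.
Shares after redistribution: Hillcrest Housing 3,379.25 → $3,380; Harbor Literacy 1,363.79 → $1,365; East Nutrition 2,376.96 → $2,375.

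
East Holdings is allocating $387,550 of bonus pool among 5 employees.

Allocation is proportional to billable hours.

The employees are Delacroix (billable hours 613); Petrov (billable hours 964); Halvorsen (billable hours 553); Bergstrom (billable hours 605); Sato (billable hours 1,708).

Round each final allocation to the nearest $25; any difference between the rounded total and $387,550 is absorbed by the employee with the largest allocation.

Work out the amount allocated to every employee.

Delacroix: $53,475 | Petrov: $84,075 | Halvorsen: $48,225 | Bergstrom: $52,775 | Sato: $149,000

Sum of billable hours: 4,443.
Proportional shares: Delacroix 613/4,443 × $387,550 = 53,470.21; Petrov 964/4,443 × $387,550 = 84,086.92; Halvorsen 553/4,443 × $387,550 = 48,236.59; Bergstrom 605/4,443 × $387,550 = 52,772.39; Sato 1,708/4,443 × $387,550 = 148,983.88.
After rounding ($25): Delacroix $53,475; Petrov $84,075; Halvorsen $48,225; Bergstrom $52,775; Sato $148,975. Sum = $387,525.
Difference $387,550 − $387,525 = +$25 applied to largest allocation (Sato): Sato becomes $149,000.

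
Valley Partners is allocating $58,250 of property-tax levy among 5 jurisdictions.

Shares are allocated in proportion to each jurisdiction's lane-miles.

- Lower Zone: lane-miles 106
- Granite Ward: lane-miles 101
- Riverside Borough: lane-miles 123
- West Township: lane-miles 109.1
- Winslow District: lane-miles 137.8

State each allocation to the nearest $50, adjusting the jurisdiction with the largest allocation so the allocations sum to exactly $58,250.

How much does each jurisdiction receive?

Lane-miles total: 576.9.
Raw shares: Lower Zone 106/576.9 × $58,250 = 10,702.89; Granite Ward 101/576.9 × $58,250 = 10,198.04; Riverside Borough 123/576.9 × $58,250 = 12,419.40; West Township 109.1/576.9 × $58,250 = 11,015.90; Winslow District 137.8/576.9 × $58,250 = 13,913.76.
After rounding ($50): Lower Zone $10,700; Granite Ward $10,200; Riverside Borough $12,400; West Township $11,000; Winslow District $13,900. Sum = $58,200.
Difference $58,250 − $58,200 = +$50 applied to largest allocation (Winslow District): Winslow District becomes $13,950.

Lower Zone: $10,700 | Granite Ward: $10,200 | Riverside Borough: $12,400 | West Township: $11,000 | Winslow District: $13,950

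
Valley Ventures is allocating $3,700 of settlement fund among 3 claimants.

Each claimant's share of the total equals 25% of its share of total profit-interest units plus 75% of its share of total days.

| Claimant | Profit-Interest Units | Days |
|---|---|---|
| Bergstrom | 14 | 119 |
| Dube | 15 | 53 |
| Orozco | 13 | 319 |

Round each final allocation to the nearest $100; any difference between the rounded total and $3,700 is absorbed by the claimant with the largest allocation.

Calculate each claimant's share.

Bergstrom: $1,000; Dube: $600; Orozco: $2,100

Profit-interest units total 42; days total 491.
Combined weights (25% profit-interest units + 75% days): Bergstrom 0.2651; Dube 0.1702; Orozco 0.5647.
Pro-rata amounts: Bergstrom 980.89; Dube 629.90; Orozco 2,089.21.
After rounding ($100): Bergstrom $1,000; Dube $600; Orozco $2,100. Sum = $3,700.
Sum already equals the total — no adjustment.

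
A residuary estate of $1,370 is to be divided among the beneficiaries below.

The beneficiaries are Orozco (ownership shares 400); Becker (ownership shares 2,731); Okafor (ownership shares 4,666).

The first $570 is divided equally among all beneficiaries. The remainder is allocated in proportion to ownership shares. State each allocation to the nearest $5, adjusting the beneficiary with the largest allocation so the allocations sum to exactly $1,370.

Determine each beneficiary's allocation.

$570 shared equally gives $190 per beneficiary.
Remainder $800 by ownership shares (total 7,797): Orozco 41.04 → $40; Becker 280.21 → $280; Okafor 478.75 → $480.
Totals: Orozco $190 + $40 = $230; Becker $190 + $280 = $470; Okafor $190 + $480 = $670.

Orozco: $230 | Becker: $470 | Okafor: $670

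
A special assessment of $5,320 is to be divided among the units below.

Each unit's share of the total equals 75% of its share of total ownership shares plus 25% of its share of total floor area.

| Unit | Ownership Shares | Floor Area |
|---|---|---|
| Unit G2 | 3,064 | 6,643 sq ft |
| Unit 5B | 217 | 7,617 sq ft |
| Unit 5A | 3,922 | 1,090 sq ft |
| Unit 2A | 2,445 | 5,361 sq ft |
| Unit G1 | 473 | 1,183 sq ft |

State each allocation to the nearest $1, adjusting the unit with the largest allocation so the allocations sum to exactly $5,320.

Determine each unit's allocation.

Totals — ownership shares 10,121, floor area 21,894.
Composite weights (75% ownership shares + 25% floor area): Unit G2 0.3029; Unit 5B 0.1031; Unit 5A 0.3031; Unit 2A 0.2424; Unit G1 0.0486.
Unrounded shares: Unit G2 1,611.46; Unit 5B 548.26; Unit 5A 1,612.38; Unit 2A 1,289.56; Unit G1 258.33.
After rounding ($1): Unit G2 $1,611; Unit 5B $548; Unit 5A $1,612; Unit 2A $1,290; Unit G1 $258. Sum = $5,319.
Difference $5,320 − $5,319 = +$1 applied to largest allocation (Unit 5A): Unit 5A becomes $1,613.

Unit G2: $1,611; Unit 5B: $548; Unit 5A: $1,613; Unit 2A: $1,290; Unit G1: $258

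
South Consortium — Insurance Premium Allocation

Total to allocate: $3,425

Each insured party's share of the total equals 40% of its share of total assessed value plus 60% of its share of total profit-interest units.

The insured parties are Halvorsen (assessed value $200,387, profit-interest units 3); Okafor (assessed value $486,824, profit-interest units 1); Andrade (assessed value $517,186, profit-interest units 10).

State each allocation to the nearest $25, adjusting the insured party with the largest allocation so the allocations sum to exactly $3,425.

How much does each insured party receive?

Halvorsen: $675; Okafor: $700; Andrade: $2,050

Assessed value total 1,204,397; profit-interest units total 14.
Combined weights (40% assessed value + 60% profit-interest units): Halvorsen 0.1951; Okafor 0.2045; Andrade 0.6003.
Pro-rata amounts: Halvorsen 668.30; Okafor 700.55; Andrade 2,056.16.
At nearest $25: Halvorsen $675; Okafor $700; Andrade $2,050. Sum = $3,425.
Rounded total matches; no reconciliation needed.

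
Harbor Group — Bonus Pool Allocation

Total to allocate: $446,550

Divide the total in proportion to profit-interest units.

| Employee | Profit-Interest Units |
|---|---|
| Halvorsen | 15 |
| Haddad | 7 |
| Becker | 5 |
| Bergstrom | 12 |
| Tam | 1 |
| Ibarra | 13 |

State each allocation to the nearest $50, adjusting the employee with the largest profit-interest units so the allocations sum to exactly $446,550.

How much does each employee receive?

Halvorsen: $126,300 · Haddad: $59,000 · Becker: $42,150 · Bergstrom: $101,100 · Tam: $8,450 · Ibarra: $109,550

Profit-interest units total: 53.
Proportional shares: Halvorsen 15/53 × $446,550 = 126,382.08; Haddad 7/53 × $446,550 = 58,978.30; Becker 5/53 × $446,550 = 42,127.36; Bergstrom 12/53 × $446,550 = 101,105.66; Tam 1/53 × $446,550 = 8,425.47; Ibarra 13/53 × $446,550 = 109,531.13.
After rounding ($50): Halvorsen $126,400; Haddad $59,000; Becker $42,150; Bergstrom $101,100; Tam $8,450; Ibarra $109,550. Sum = $446,650.
Difference $446,550 − $446,650 = −$100 applied to largest profit-interest units (Halvorsen): Halvorsen becomes $126,300.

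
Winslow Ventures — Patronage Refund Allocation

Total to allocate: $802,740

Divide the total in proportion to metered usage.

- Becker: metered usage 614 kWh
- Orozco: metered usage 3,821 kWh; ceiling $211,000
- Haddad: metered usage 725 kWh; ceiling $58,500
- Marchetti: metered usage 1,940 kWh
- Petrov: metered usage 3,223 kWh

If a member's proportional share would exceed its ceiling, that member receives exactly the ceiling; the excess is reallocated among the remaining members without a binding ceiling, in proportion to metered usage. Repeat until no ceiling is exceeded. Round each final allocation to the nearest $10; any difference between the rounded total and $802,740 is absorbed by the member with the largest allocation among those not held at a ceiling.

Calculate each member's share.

Total metered usage = 10,323.
Pro-rata shares before constraints: Becker 47,746.04; Orozco 297,129.67; Haddad 56,377.65; Marchetti 150,858.82; Petrov 250,627.82.
Capped: Orozco ($211,000); balance $591,740 reallocated over remaining metered usage 6,502.
Capped: Haddad ($58,500); balance $533,240 reallocated over remaining metered usage 5,777.
Redistributed shares: Becker 56,674.63 → $56,670; Marchetti 179,069.69 → $179,070; Petrov 297,495.68 → $297,500.

Becker: $56,670; Orozco: $211,000; Haddad: $58,500; Marchetti: $179,070; Petrov: $297,500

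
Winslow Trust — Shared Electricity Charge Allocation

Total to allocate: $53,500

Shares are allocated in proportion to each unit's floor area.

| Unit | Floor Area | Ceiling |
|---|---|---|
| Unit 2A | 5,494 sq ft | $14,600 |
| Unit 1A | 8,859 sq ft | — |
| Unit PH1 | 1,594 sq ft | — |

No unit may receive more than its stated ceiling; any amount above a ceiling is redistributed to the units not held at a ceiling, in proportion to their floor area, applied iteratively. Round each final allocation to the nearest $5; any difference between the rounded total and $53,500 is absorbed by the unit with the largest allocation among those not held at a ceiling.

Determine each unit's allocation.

Floor area total: 15,947.
Proportional shares (ignoring caps): Unit 2A 18,431.62; Unit 1A 29,720.73; Unit PH1 5,347.65.
Cap binds for Unit 2A ($14,600); residual $38,900 reallocated over remaining floor area 10,453.
Remaining shares: Unit 1A 32,968.06 → $32,970; Unit PH1 5,931.94 → $5,930.

Unit 2A: $14,600 · Unit 1A: $32,970 · Unit PH1: $5,930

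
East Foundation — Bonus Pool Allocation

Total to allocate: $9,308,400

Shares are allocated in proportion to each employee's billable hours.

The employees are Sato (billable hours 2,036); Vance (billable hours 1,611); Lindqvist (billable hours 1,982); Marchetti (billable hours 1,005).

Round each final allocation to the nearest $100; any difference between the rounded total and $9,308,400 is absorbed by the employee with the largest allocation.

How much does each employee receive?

Combined billable hours = 6,634.
Proportional shares: Sato 2,036/6,634 × $9,308,400 = 2,856,783.60; Vance 1,611/6,634 × $9,308,400 = 2,260,451.07; Lindqvist 1,982/6,634 × $9,308,400 = 2,781,014.29; Marchetti 1,005/6,634 × $9,308,400 = 1,410,151.04.
After rounding ($100): Sato $2,856,800; Vance $2,260,500; Lindqvist $2,781,000; Marchetti $1,410,200. Sum = $9,308,500.
Difference $9,308,400 − $9,308,500 = −$100 applied to largest allocation (Sato): Sato becomes $2,856,700.

Sato: $2,856,700 | Vance: $2,260,500 | Lindqvist: $2,781,000 | Marchetti: $1,410,200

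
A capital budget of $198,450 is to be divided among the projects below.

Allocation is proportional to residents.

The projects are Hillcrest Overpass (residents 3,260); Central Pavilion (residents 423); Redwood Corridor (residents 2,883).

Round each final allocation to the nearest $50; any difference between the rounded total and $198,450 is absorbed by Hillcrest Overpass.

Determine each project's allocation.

Total residents = 6,566.
Pro-rata amounts: Hillcrest Overpass 3,260/6,566 × $198,450 = 98,529.85; Central Pavilion 423/6,566 × $198,450 = 12,784.70; Redwood Corridor 2,883/6,566 × $198,450 = 87,135.45.
At nearest $50: Hillcrest Overpass $98,550; Central Pavilion $12,800; Redwood Corridor $87,150. Sum = $198,500.
Difference $198,450 − $198,500 = −$50 applied to Hillcrest Overpass: Hillcrest Overpass becomes $98,500.

Hillcrest Overpass: $98,500 | Central Pavilion: $12,800 | Redwood Corridor: $87,150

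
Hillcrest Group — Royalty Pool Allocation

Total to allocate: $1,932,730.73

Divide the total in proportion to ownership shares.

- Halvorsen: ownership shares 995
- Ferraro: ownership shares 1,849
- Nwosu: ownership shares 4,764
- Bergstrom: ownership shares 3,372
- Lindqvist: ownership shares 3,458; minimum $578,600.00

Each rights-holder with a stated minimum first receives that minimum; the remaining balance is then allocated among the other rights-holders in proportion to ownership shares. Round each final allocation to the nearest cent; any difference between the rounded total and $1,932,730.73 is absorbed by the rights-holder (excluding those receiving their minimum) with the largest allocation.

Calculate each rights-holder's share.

Fund the minimums — Lindqvist $578,600.00. Residual $1,354,130.73.
Residual split over remaining ownership shares 10,980: Halvorsen 122,710.3895 → $122,710.39; Ferraro 228,031.6685 → $228,031.67; Nwosu 587,529.9451 → $587,529.95; Bergstrom 415,858.7269 → $415,858.73.
Rounding difference −$0.01 applied to Nwosu → $587,529.94.

Halvorsen: $122,710.39 | Ferraro: $228,031.67 | Nwosu: $587,529.94 | Bergstrom: $415,858.73 | Lindqvist: $578,600.00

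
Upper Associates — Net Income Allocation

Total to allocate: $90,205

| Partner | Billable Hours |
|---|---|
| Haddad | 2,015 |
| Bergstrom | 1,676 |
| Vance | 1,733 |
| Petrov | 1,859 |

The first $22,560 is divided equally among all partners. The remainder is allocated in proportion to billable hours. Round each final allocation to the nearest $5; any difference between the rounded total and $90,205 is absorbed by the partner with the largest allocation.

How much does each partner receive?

$22,560 shared equally gives $5,640 per partner.
Remainder $67,645 by billable hours (total 7,283): Haddad 18,715.46 → $18,715; Bergstrom 15,566.80 → $15,565; Vance 16,096.22 → $16,095; Petrov 17,266.52 → $17,265.
Rounding difference +$5 on remainder applied to Haddad.
Totals: Haddad $5,640 + $18,720 = $24,360; Bergstrom $5,640 + $15,565 = $21,205; Vance $5,640 + $16,095 = $21,735; Petrov $5,640 + $17,265 = $22,905.

Haddad: $24,360 · Bergstrom: $21,205 · Vance: $21,735 · Petrov: $22,905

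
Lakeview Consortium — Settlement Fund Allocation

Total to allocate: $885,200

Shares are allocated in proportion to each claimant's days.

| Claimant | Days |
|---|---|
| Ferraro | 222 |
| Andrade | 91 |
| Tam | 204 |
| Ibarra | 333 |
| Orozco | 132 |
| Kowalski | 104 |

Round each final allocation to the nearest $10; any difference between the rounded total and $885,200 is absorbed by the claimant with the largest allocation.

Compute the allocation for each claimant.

Days total: 1,086.
Unrounded shares: Ferraro 222/1,086 × $885,200 = 180,952.49; Andrade 91/1,086 × $885,200 = 74,174.22; Tam 204/1,086 × $885,200 = 166,280.66; Ibarra 333/1,086 × $885,200 = 271,428.73; Orozco 132/1,086 × $885,200 = 107,593.37; Kowalski 104/1,086 × $885,200 = 84,770.53.
Rounded to nearest $10: Ferraro $180,950; Andrade $74,170; Tam $166,280; Ibarra $271,430; Orozco $107,590; Kowalski $84,770. Sum = $885,190.
Difference $885,200 − $885,190 = +$10 applied to largest allocation (Ibarra): Ibarra becomes $271,440.

Ferraro: $180,950 · Andrade: $74,170 · Tam: $166,280 · Ibarra: $271,440 · Orozco: $107,590 · Kowalski: $84,770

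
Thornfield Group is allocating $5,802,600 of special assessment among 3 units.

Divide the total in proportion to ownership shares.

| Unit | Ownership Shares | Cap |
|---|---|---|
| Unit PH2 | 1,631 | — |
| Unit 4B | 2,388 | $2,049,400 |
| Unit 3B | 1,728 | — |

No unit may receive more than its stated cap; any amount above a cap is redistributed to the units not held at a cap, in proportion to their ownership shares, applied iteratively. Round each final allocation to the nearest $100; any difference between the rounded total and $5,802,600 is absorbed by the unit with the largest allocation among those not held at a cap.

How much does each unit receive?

Unit PH2: $1,822,400 · Unit 4B: $2,049,400 · Unit 3B: $1,930,800

Total ownership shares = 5,747.
Proportional shares (ignoring caps): Unit PH2 1,646,779.29; Unit 4B 2,411,102.98; Unit 3B 1,744,717.73.
Held at cap: Unit 4B ($2,049,400); residual $3,753,200 reallocated over remaining ownership shares 3,359.
Shares after redistribution: Unit PH2 1,822,408.22 → $1,822,400; Unit 3B 1,930,791.78 → $1,930,800.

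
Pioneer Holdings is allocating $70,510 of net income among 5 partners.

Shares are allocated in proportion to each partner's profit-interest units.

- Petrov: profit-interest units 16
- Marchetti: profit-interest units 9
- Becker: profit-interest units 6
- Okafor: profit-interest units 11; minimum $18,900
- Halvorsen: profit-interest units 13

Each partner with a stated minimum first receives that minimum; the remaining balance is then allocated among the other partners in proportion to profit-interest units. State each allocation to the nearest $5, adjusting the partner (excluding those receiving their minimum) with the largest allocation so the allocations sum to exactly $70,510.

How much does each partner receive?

Guaranteed amounts: Okafor $18,900. Remaining pool $51,610.
Remaining pool split over remaining profit-interest units 44: Petrov 18,767.27 → $18,765; Marchetti 10,556.59 → $10,555; Becker 7,037.73 → $7,040; Halvorsen 15,248.41 → $15,250.

Petrov: $18,765; Marchetti: $10,555; Becker: $7,040; Okafor: $18,900; Halvorsen: $15,250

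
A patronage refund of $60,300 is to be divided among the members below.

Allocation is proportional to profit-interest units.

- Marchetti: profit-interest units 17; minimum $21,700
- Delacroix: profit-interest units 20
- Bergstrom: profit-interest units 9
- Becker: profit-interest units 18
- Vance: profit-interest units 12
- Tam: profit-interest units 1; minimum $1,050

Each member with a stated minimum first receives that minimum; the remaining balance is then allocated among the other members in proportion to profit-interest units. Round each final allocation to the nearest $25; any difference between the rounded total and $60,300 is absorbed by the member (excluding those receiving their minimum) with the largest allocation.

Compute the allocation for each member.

Minimums first: Marchetti $21,700; Tam $1,050. Residual $37,550.
Residual split over remaining profit-interest units 59: Delacroix 12,728.81 → $12,725; Bergstrom 5,727.97 → $5,725; Becker 11,455.93 → $11,450; Vance 7,637.29 → $7,625.
Rounding difference +$25 applied to Delacroix → $12,750.

Marchetti: $21,700 · Delacroix: $12,750 · Bergstrom: $5,725 · Becker: $11,450 · Vance: $7,625 · Tam: $1,050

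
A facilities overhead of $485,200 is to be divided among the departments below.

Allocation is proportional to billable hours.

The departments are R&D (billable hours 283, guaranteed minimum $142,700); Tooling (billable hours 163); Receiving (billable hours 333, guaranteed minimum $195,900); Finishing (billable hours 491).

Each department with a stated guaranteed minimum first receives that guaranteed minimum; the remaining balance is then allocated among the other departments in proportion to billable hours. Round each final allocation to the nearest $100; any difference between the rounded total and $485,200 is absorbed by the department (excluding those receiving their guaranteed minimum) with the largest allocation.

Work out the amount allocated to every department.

R&D: $142,700 · Tooling: $36,500 · Receiving: $195,900 · Finishing: $110,100

Fund the minimums — R&D $142,700; Receiving $195,900. Residual $146,600.
Residual split over remaining billable hours 654: Tooling 36,537.92 → $36,500; Finishing 110,062.08 → $110,100.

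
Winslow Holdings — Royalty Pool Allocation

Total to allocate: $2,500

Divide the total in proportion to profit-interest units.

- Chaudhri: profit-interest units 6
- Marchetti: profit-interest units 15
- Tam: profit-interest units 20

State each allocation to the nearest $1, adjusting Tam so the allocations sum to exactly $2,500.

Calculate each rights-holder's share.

Sum of profit-interest units: 41.
Raw shares: Chaudhri 6/41 × $2,500 = 365.85; Marchetti 15/41 × $2,500 = 914.63; Tam 20/41 × $2,500 = 1,219.51.
After rounding ($1): Chaudhri $366; Marchetti $915; Tam $1,220. Sum = $2,501.
Difference $2,500 − $2,501 = −$1 applied to Tam: Tam becomes $1,219.

Chaudhri: $366; Marchetti: $915; Tam: $1,219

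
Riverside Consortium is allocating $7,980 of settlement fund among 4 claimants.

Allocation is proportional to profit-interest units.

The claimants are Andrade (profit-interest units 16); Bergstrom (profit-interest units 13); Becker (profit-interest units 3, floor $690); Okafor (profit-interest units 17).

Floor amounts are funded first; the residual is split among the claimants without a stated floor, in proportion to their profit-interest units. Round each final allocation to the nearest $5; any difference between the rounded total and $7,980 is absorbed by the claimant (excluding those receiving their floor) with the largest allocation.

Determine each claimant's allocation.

Fund the minimums — Becker $690. Remaining pool $7,290.
Remaining pool split over remaining profit-interest units 46: Andrade 2,535.65 → $2,535; Bergstrom 2,060.22 → $2,060; Okafor 2,694.13 → $2,695.

Andrade: $2,535; Bergstrom: $2,060; Becker: $690; Okafor: $2,695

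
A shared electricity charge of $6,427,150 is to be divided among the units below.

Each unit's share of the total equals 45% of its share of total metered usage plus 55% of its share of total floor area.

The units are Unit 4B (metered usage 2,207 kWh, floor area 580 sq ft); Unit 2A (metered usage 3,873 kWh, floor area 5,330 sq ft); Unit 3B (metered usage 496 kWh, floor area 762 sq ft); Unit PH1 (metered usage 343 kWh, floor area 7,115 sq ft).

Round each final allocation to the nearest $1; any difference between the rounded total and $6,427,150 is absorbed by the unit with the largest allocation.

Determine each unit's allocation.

Unit 4B: $1,071,260 | Unit 2A: $2,985,547 | Unit 3B: $402,707 | Unit PH1: $1,967,636

Metered usage total 6,919; floor area total 13,787.
Composite weights (45% metered usage + 55% floor area): Unit 4B 0.1667; Unit 2A 0.4645; Unit 3B 0.0627; Unit PH1 0.3061.
Proportional shares: Unit 4B 1,071,259.80; Unit 2A 2,985,547.27; Unit 3B 402,707.21; Unit PH1 1,967,635.72.
At nearest $1: Unit 4B $1,071,260; Unit 2A $2,985,547; Unit 3B $402,707; Unit PH1 $1,967,636. Sum = $6,427,150.
Sum already equals the total — no adjustment.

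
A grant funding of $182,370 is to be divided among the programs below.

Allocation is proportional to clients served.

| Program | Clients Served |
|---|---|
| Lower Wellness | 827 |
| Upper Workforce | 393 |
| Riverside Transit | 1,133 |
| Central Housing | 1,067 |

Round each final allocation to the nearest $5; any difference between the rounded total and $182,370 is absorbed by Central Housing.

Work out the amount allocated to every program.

Lower Wellness: $44,100 · Upper Workforce: $20,955 · Riverside Transit: $60,415 · Central Housing: $56,900

Sum of clients served: 3,420.
Unrounded shares: Lower Wellness 827/3,420 × $182,370 = 44,099.41; Upper Workforce 393/3,420 × $182,370 = 20,956.55; Riverside Transit 1,133/3,420 × $182,370 = 60,416.73; Central Housing 1,067/3,420 × $182,370 = 56,897.31.
After rounding ($5): Lower Wellness $44,100; Upper Workforce $20,955; Riverside Transit $60,415; Central Housing $56,895. Sum = $182,365.
Difference $182,370 − $182,365 = +$5 applied to Central Housing: Central Housing becomes $56,900.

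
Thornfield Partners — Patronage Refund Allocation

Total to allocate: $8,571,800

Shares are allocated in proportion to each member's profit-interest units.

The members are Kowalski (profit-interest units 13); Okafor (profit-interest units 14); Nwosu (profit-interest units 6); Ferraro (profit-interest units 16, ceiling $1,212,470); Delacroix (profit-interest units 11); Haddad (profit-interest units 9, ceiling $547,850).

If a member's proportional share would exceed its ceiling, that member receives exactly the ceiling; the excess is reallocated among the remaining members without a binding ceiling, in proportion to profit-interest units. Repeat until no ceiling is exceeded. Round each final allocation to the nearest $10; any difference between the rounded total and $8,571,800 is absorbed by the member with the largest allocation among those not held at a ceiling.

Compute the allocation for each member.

Kowalski: $2,012,480 · Okafor: $2,167,290 · Nwosu: $928,840 · Ferraro: $1,212,470 · Delacroix: $1,702,870 · Haddad: $547,850

Total profit-interest units = 69.
Pro-rata shares before constraints: Kowalski 1,614,976.81; Okafor 1,739,205.80; Nwosu 745,373.91; Ferraro 1,987,663.77; Delacroix 1,366,518.84; Haddad 1,118,060.87.
Capped: Ferraro ($1,212,470), Haddad ($547,850); remaining pool $6,811,480 reallocated over remaining profit-interest units 44.
Shares after redistribution: Kowalski 2,012,482.73 → $2,012,480; Okafor 2,167,289.09 → $2,167,290; Nwosu 928,838.18 → $928,840; Delacroix 1,702,870.00 → $1,702,870.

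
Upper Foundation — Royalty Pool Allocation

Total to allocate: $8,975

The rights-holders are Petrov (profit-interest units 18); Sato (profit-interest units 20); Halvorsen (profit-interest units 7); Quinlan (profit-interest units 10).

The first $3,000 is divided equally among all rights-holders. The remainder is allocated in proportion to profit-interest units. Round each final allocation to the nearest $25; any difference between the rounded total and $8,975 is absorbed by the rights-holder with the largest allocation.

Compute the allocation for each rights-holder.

$3,000 shared equally gives $750 per rights-holder.
Remainder $5,975 by profit-interest units (total 55): Petrov 1,955.45 → $1,950; Sato 2,172.73 → $2,175; Halvorsen 760.45 → $750; Quinlan 1,086.36 → $1,075.
Rounding difference +$25 on remainder applied to Sato.
Totals: Petrov $750 + $1,950 = $2,700; Sato $750 + $2,200 = $2,950; Halvorsen $750 + $750 = $1,500; Quinlan $750 + $1,075 = $1,825.

Petrov: $2,700; Sato: $2,950; Halvorsen: $1,500; Quinlan: $1,825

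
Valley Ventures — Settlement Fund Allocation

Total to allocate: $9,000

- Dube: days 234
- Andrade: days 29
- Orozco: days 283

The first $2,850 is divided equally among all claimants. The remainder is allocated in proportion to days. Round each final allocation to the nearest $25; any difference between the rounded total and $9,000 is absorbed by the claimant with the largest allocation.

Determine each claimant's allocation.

Dube: $3,575 | Andrade: $1,275 | Orozco: $4,150

First tranche $2,850 split equally: $950 each.
Remainder $6,150 by days (total 546): Dube 2,635.71 → $2,625; Andrade 326.65 → $325; Orozco 3,187.64 → $3,200.
Totals: Dube $950 + $2,625 = $3,575; Andrade $950 + $325 = $1,275; Orozco $950 + $3,200 = $4,150.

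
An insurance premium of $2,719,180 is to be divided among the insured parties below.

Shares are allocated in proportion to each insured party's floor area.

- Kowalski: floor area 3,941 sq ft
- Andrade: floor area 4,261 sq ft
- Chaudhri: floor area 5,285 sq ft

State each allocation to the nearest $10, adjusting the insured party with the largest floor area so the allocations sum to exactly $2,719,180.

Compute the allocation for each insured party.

Floor area total: 13,487.
Proportional shares: Kowalski 3,941/13,487 × $2,719,180 = 794,564.28; Andrade 4,261/13,487 × $2,719,180 = 859,081.04; Chaudhri 5,285/13,487 × $2,719,180 = 1,065,534.69.
After rounding ($10): Kowalski $794,560; Andrade $859,080; Chaudhri $1,065,530. Sum = $2,719,170.
Difference $2,719,180 − $2,719,170 = +$10 applied to largest floor area (Chaudhri): Chaudhri becomes $1,065,540.

Kowalski: $794,560; Andrade: $859,080; Chaudhri: $1,065,540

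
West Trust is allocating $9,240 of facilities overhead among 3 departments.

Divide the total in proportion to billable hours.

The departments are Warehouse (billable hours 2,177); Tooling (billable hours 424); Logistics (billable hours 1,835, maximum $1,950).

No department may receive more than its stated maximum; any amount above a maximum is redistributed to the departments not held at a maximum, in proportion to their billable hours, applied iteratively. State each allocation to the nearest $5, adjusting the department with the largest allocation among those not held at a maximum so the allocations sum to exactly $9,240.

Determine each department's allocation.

Total billable hours = 4,436.
Unconstrained shares: Warehouse 4,534.60; Tooling 883.17; Logistics 3,822.23.
Held at cap: Logistics ($1,950); remaining pool $7,290 reallocated over remaining billable hours 2,601.
Redistributed shares: Warehouse 6,101.63 → $6,100; Tooling 1,188.37 → $1,190.

Warehouse: $6,100 | Tooling: $1,190 | Logistics: $1,950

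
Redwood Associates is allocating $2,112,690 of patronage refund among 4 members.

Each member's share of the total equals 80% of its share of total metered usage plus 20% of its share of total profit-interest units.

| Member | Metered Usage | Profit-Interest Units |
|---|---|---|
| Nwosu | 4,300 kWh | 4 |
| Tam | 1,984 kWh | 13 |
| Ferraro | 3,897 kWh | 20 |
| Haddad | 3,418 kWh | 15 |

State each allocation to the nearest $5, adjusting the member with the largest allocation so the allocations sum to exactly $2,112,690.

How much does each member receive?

Nwosu: $566,930 | Tam: $352,215 | Ferraro: $646,855 | Haddad: $546,690

Totals — metered usage 13,599, profit-interest units 52.
Composite weights (80% metered usage + 20% profit-interest units): Nwosu 0.2683; Tam 0.1667; Ferraro 0.3062; Haddad 0.2588.
Unrounded shares: Nwosu 566,928.51; Tam 352,215.98; Ferraro 646,853.34; Haddad 546,692.16.
After rounding ($5): Nwosu $566,930; Tam $352,215; Ferraro $646,855; Haddad $546,690. Sum = $2,112,690.
No rounding difference to absorb.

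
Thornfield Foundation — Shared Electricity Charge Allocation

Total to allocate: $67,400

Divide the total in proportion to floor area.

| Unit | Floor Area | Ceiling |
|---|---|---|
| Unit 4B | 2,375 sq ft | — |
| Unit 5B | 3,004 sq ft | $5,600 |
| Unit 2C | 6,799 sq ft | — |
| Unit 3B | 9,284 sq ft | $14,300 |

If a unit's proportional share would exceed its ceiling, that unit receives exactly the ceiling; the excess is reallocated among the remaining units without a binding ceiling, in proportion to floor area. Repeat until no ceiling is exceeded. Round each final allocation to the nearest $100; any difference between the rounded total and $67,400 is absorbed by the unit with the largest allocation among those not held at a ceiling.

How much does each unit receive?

Unit 4B: $12,300 | Unit 5B: $5,600 | Unit 2C: $35,200 | Unit 3B: $14,300

Total floor area = 21,462.
Proportional shares (ignoring caps): Unit 4B 7,458.53; Unit 5B 9,433.86; Unit 2C 21,351.81; Unit 3B 29,155.79.
Cap binds for Unit 5B ($5,600), Unit 3B ($14,300); balance $47,500 reallocated over remaining floor area 9,174.
Shares after redistribution: Unit 4B 12,296.98 → $12,300; Unit 2C 35,203.02 → $35,200.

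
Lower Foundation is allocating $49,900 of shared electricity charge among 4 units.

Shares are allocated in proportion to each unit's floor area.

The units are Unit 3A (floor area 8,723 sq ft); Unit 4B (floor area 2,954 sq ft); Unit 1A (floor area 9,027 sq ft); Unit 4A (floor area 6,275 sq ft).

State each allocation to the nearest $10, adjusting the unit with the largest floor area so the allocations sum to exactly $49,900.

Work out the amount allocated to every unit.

Unit 3A: $16,130 | Unit 4B: $5,460 | Unit 1A: $16,700 | Unit 4A: $11,610

Total floor area = 8,723 + 2,954 + 9,027 + 6,275 = 26,979.
Proportional shares: Unit 3A 16,133.94; Unit 4B 5,463.68; Unit 1A 16,696.22; Unit 4A 11,606.16.
At nearest $10: Unit 3A $16,130; Unit 4B $5,460; Unit 1A $16,700; Unit 4A $11,610. Sum = $49,900.
Sum already equals the total — no adjustment.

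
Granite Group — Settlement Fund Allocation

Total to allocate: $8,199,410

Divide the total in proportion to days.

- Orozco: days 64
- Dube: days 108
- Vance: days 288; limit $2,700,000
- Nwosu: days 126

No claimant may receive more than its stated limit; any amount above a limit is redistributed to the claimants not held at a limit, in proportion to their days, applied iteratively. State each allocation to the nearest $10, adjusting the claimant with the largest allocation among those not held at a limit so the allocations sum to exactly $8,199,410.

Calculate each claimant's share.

Orozco: $1,181,080; Dube: $1,993,070; Vance: $2,700,000; Nwosu: $2,325,260

Combined days = 586.
Pro-rata shares before constraints: Orozco 895,498.70; Dube 1,511,154.06; Vance 4,029,744.16; Nwosu 1,763,013.07.
Held at cap: Vance ($2,700,000); balance $5,499,410 reallocated over remaining days 298.
Shares after redistribution: Orozco 1,181,081.34 → $1,181,080; Dube 1,993,074.77 → $1,993,070; Nwosu 2,325,253.89 → $2,325,250.
Rounding difference +$10 applied to Nwosu → $2,325,260.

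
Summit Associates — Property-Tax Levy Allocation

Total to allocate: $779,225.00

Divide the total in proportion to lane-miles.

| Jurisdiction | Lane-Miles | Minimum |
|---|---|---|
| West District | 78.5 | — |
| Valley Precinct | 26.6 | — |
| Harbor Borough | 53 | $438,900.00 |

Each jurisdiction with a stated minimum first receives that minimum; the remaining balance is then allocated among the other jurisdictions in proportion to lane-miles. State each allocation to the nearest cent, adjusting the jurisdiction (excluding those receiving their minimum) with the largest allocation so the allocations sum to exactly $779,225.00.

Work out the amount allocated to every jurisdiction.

West District: $254,191.37; Valley Precinct: $86,133.63; Harbor Borough: $438,900.00

Minimums first: Harbor Borough $438,900.00. Remaining pool $340,325.00.
Remaining pool split over remaining lane-miles 105.1: West District 254,191.3654 → $254,191.37; Valley Precinct 86,133.6346 → $86,133.63.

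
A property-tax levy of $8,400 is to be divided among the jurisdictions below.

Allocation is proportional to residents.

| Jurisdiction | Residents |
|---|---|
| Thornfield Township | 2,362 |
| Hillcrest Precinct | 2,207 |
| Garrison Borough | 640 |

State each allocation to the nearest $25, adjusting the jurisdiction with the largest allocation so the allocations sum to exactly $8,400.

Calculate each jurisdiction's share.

Thornfield Township: $3,825 · Hillcrest Precinct: $3,550 · Garrison Borough: $1,025

Total residents = 5,209.
Raw shares: Thornfield Township 2,362/5,209 × $8,400 = 3,808.95; Hillcrest Precinct 2,207/5,209 × $8,400 = 3,558.99; Garrison Borough 640/5,209 × $8,400 = 1,032.06.
At nearest $25: Thornfield Township $3,800; Hillcrest Precinct $3,550; Garrison Borough $1,025. Sum = $8,375.
Difference $8,400 − $8,375 = +$25 applied to largest allocation (Thornfield Township): Thornfield Township becomes $3,825.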